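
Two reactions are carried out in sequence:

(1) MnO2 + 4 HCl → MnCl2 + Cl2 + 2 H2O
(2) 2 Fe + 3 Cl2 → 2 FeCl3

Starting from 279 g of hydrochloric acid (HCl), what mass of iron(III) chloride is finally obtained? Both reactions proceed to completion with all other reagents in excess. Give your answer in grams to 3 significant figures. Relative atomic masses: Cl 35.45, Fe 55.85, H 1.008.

207 g

M(HCl) = 1.008 + 35.45 = 36.458 g/mol.
M(FeCl3) = 55.85 + 3(35.45) = 162.20 g/mol.
n(HCl) = 279.0 / 36.458 = 7.653 mol.
Step 1 gives a 4:1 ratio of HCl to Cl2, so n(Cl2) = 1.913 mol.
In step 2 the Cl2:FeCl3 ratio is 3:2, so n(FeCl3) = 1.275 mol.
Mass of FeCl3 = 1.275 × 162.20 = 206.9 g.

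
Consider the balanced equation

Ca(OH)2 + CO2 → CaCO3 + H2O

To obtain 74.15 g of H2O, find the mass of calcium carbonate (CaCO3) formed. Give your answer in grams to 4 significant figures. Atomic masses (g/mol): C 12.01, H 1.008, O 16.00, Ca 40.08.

411.9 g

M(H2O) = 2(1.008) + 16.00 = 18.016 g/mol.
M(CaCO3) = 40.08 + 12.01 + 3(16.00) = 100.09 g/mol.
n(H2O) = 74.150 g / 18.016 g/mol = 4.1158 mol.
From the equation the H2O:CaCO3 mole ratio is 1:1, so n(CaCO3) = 4.1158 × 1/1 = 4.1158 mol.
Mass of CaCO3 = 4.1158 mol × 100.09 g/mol = 411.95 g.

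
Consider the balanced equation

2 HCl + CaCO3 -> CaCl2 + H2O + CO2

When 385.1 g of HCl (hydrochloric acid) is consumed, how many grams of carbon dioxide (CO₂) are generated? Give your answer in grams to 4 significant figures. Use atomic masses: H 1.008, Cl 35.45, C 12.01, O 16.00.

M(HCl) = 1.008 + 35.45 = 36.458 g/mol.
M(CO2) = 12.01 + 2(16.00) = 44.01 g/mol.
n(HCl) = 385.10 g / 36.458 g/mol = 10.563 mol.
From the equation the HCl:CO2 mole ratio is 2:1, so n(CO2) = 10.563 × 1/2 = 5.2814 mol.
Mass of CO2 = 5.2814 mol × 44.01 g/mol = 232.44 g.

232.4 g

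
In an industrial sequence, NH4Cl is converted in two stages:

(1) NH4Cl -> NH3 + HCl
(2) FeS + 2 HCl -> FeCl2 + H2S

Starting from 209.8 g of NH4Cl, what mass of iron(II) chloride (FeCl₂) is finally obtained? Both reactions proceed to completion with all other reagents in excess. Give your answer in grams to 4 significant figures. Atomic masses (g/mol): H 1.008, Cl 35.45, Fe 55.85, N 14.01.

M(NH4Cl) = 14.01 + 4(1.008) + 35.45 = 53.492 g/mol.
M(FeCl2) = 55.85 + 2(35.45) = 126.75 g/mol.
n(NH4Cl) = 209.80 / 53.492 = 3.9221 mol.
Step 1 gives a 1:1 ratio of NH4Cl to HCl, so n(HCl) = 3.9221 mol.
In step 2 the HCl:FeCl2 ratio is 2:1, so n(FeCl2) = 1.9610 mol.
Mass of FeCl2 = 1.9610 × 126.75 = 248.56 g.

248.6 g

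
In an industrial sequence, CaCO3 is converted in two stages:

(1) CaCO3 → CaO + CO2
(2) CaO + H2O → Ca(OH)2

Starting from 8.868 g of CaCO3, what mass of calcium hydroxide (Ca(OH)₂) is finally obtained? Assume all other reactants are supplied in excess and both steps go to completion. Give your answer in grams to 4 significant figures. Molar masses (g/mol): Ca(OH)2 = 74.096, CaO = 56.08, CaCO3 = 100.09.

6.565 g

n(CaCO3) = 8.8680 / 100.09 = 0.088600 mol.
Step 1 gives a 1:1 ratio of CaCO3 to CaO, so n(CaO) = 0.088600 mol.
In step 2 the CaO:Ca(OH)2 ratio is 1:1, so n(Ca(OH)2) = 0.088600 mol.
Mass of Ca(OH)2 = 0.088600 × 74.096 = 6.5649 g.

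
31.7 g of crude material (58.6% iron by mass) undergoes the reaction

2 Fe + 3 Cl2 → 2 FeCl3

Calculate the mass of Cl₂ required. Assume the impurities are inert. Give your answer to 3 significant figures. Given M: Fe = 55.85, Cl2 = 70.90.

35.4 g

Mass of pure Fe = 31.7 g × 0.586 = 18.58 g.
n(Fe) = 18.58 g / 55.85 g/mol = 0.3326 mol.
From the equation the Fe:Cl2 mole ratio is 2:3, so n(Cl2) = 0.3326 × 3/2 = 0.4989 mol.
Mass of Cl2 = 0.4989 mol × 70.90 g/mol = 35.37 g.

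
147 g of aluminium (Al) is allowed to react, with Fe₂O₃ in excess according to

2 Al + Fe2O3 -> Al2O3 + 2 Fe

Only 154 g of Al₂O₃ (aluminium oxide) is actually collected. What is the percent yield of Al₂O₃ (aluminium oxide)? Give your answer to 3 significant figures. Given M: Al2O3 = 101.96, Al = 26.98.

n(Al) = 147.0 g / 26.98 g/mol = 5.448 mol.
From the equation the Al:Al2O3 mole ratio is 2:1, so n(Al2O3) = 5.448 × 1/2 = 2.724 mol.
Mass of Al2O3 = 2.724 mol × 101.96 g/mol = 277.8 g.
This is the theoretical yield. Percent yield = 154 g / 277.8 g × 100% = 55.44%.

55.4 %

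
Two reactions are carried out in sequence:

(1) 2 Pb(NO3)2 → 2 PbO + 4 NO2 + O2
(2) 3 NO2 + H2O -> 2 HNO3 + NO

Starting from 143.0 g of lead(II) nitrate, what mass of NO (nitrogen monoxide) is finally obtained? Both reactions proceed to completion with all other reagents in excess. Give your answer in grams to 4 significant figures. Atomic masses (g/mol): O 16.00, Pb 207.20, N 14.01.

M(Pb(NO3)2) = 207.20 + 2(14.01) + 6(16.00) = 331.22 g/mol.
M(NO) = 14.01 + 16.00 = 30.01 g/mol.
n(Pb(NO3)2) = 143.00 / 331.22 = 0.43174 mol.
Step 1 gives a 2:4 ratio of Pb(NO3)2 to NO2, so n(NO2) = 0.86347 mol.
In step 2 the NO2:NO ratio is 3:1, so n(NO) = 0.28782 mol.
Mass of NO = 0.28782 × 30.01 = 8.6376 g.

8.638 g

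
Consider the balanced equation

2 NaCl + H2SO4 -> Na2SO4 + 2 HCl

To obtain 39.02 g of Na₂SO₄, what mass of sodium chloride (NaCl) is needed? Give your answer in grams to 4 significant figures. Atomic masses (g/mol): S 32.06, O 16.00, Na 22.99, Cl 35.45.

32.11 g

M(Na2SO4) = 2(22.99) + 32.06 + 4(16.00) = 142.04 g/mol.
M(NaCl) = 22.99 + 35.45 = 58.44 g/mol.
n(Na2SO4) = 39.020 g / 142.04 g/mol = 0.27471 mol.
From the equation the Na2SO4:NaCl mole ratio is 1:2, so n(NaCl) = 0.27471 × 2/1 = 0.54942 mol.
Mass of NaCl = 0.54942 mol × 58.44 g/mol = 32.108 g.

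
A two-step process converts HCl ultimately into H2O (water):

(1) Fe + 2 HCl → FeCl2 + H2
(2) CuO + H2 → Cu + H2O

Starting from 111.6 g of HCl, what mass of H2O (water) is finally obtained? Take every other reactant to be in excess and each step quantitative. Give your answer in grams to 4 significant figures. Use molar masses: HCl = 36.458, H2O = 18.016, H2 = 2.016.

27.57 g

n(HCl) = 111.60 / 36.458 = 3.0611 mol.
Step 1 gives a 2:1 ratio of HCl to H2, so n(H2) = 1.5305 mol.
In step 2 the H2:H2O ratio is 1:1, so n(H2O) = 1.5305 mol.
Mass of H2O = 1.5305 × 18.016 = 27.574 g.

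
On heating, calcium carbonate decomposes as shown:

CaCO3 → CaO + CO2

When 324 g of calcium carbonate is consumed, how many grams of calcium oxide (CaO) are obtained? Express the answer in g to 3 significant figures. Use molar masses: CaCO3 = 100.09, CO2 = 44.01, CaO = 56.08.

n(CaCO3) = 324.0 g / 100.09 g/mol = 3.237 mol.
From the equation the CaCO3:CaO mole ratio is 1:1, so n(CaO) = 3.237 × 1/1 = 3.237 mol.
Mass of CaO = 3.237 mol × 56.08 g/mol = 181.5 g.

182 g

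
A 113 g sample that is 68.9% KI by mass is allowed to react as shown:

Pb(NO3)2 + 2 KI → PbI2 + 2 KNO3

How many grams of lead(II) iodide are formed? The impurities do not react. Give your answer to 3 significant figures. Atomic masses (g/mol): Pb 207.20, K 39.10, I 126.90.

Mass of pure KI = 113 g × 0.689 = 77.86 g.
M(KI) = 39.10 + 126.90 = 166.00 g/mol.
M(PbI2) = 207.20 + 2(126.90) = 461.00 g/mol.
n(KI) = 77.86 g / 166.00 g/mol = 0.4690 mol.
From the equation the KI:PbI2 mole ratio is 2:1, so n(PbI2) = 0.4690 × 1/2 = 0.2345 mol.
Mass of PbI2 = 0.2345 mol × 461.00 g/mol = 108.1 g.

108 g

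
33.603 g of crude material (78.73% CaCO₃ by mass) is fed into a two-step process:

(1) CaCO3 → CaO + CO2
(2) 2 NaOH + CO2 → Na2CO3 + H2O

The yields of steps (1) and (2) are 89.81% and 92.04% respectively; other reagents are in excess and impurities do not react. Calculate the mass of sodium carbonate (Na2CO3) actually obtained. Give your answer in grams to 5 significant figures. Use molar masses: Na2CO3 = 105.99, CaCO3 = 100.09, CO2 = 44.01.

Pure CaCO3 = 33.603 × 0.7873 = 26.4556 g.
n(CaCO3) = 26.4556 / 100.09 = 0.264319 mol.
Step 1 (CaCO3:CO2 = 1:1): theoretical n(CO2) = 0.264319 mol; at 89.81% yield, n(CO2) = 0.237384 mol.
Step 2 (CO2:Na2CO3 = 1:1): theoretical n(Na2CO3) = 0.237384 mol, so theoretical mass = 0.237384 × 105.99 = 25.1604 g.
At 92.04% yield, actual mass of Na2CO3 = 25.1604 × 0.9204 = 23.1576 g.

23.158 g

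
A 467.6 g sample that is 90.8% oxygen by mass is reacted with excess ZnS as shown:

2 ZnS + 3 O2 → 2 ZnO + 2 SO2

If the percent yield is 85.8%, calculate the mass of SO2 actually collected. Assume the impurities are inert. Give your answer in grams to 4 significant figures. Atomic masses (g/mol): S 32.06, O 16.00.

486.2 g

Pure O2 available = 467.6 g × 0.908 = 424.58 g.
M(O2) = 2(16.00) = 32.00 g/mol.
M(SO2) = 32.06 + 2(16.00) = 64.06 g/mol.
n(O2) = 424.58 g / 32.00 g/mol = 13.268 mol.
From the equation the O2:SO2 mole ratio is 3:2, so n(SO2) = 13.268 × 2/3 = 8.8454 mol.
Mass of SO2 = 8.8454 mol × 64.06 g/mol = 566.64 g.
Actual mass collected = 566.64 g × 0.858 = 486.18 g.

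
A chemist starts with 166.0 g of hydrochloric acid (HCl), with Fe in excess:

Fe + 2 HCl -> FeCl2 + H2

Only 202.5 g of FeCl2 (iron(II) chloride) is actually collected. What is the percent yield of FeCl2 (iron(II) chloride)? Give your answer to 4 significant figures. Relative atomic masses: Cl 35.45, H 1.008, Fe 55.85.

M(HCl) = 1.008 + 35.45 = 36.458 g/mol.
M(FeCl2) = 55.85 + 2(35.45) = 126.75 g/mol.
n(HCl) = 166.00 g / 36.458 g/mol = 4.5532 mol.
From the equation the HCl:FeCl2 mole ratio is 2:1, so n(FeCl2) = 4.5532 × 1/2 = 2.2766 mol.
Mass of FeCl2 = 2.2766 mol × 126.75 g/mol = 288.56 g.
This is the theoretical yield. Percent yield = 202.5 g / 288.56 g × 100% = 70.177%.

70.18 %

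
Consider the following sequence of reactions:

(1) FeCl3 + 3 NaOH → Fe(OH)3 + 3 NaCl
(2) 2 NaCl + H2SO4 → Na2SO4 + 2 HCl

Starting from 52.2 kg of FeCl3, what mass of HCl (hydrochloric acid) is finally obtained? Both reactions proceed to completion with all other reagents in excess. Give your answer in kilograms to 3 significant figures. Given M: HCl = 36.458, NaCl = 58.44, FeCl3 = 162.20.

52.2 kg = 52200 g.
n(FeCl3) = 52200 / 162.20 = 321.8 mol.
Step 1 gives a 1:3 ratio of FeCl3 to NaCl, so n(NaCl) = 965.5 mol.
In step 2 the NaCl:HCl ratio is 2:2, so n(HCl) = 965.5 mol.
Mass of HCl = 965.5 × 36.458 = 35200 g = 35.2 kg.

35.2 kg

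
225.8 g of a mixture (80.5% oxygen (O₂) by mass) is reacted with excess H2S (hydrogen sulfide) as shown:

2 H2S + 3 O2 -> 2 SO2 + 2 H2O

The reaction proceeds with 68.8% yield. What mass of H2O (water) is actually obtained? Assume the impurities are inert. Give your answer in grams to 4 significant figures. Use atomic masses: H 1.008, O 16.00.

Pure O2 available = 225.8 g × 0.805 = 181.77 g.
M(O2) = 2(16.00) = 32.00 g/mol.
M(H2O) = 2(1.008) + 16.00 = 18.016 g/mol.
n(O2) = 181.77 g / 32.00 g/mol = 5.6803 mol.
From the equation the O2:H2O mole ratio is 3:2, so n(H2O) = 5.6803 × 2/3 = 3.7869 mol.
Mass of H2O = 3.7869 mol × 18.016 g/mol = 68.224 g.
Actual mass collected = 68.224 g × 0.688 = 46.938 g.

46.94 g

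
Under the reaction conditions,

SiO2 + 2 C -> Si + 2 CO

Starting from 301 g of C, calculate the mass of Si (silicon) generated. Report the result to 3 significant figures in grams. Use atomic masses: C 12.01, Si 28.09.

352 g

M(C) = 12.01 g/mol.
M(Si) = 28.09 g/mol.
n(C) = 301.0 g / 12.01 g/mol = 25.06 mol.
From the equation the C:Si mole ratio is 2:1, so n(Si) = 25.06 × 1/2 = 12.53 mol.
Mass of Si = 12.53 mol × 28.09 g/mol = 352.0 g.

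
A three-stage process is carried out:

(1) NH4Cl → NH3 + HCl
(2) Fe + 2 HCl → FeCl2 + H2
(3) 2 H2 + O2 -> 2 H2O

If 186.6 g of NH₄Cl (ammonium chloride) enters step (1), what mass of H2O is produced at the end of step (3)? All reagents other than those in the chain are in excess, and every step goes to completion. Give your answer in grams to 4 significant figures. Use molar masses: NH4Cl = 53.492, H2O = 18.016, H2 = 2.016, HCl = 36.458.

n(NH4Cl) = 186.6 / 53.492 = 3.4884 mol.
Reaction (1): NH4Cl→HCl ratio 1:1 ⇒ n(HCl) = 3.4884 mol.
Reaction (2): HCl→H2 ratio 2:1 ⇒ n(H2) = 1.7442 mol.
Reaction (3): H2→H2O ratio 2:2 ⇒ n(H2O) = 1.7442 mol.
Mass of H2O = 1.7442 × 18.016 = 31.423 g.

31.42 g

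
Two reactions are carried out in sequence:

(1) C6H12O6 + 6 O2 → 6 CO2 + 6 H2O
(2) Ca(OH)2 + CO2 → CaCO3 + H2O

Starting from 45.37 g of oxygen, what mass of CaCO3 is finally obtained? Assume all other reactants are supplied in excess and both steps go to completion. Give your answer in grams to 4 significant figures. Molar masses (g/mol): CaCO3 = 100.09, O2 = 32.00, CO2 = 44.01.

141.9 g

n(O2) = 45.370 / 32.00 = 1.4178 mol.
Step 1 gives a 6:6 ratio of O2 to CO2, so n(CO2) = 1.4178 mol.
In step 2 the CO2:CaCO3 ratio is 1:1, so n(CaCO3) = 1.4178 mol.
Mass of CaCO3 = 1.4178 × 100.09 = 141.91 g.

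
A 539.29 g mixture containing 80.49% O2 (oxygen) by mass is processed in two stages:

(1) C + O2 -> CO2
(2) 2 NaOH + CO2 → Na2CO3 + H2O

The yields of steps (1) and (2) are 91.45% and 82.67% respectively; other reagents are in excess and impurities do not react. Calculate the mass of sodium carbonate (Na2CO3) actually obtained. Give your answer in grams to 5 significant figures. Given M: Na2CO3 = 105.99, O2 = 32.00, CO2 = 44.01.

1087.0 g

Pure O2 = 539.29 × 0.8049 = 434.075 g.
n(O2) = 434.075 / 32.00 = 13.5648 mol.
Step 1 (O2:CO2 = 1:1): theoretical n(CO2) = 13.5648 mol; at 91.45% yield, n(CO2) = 12.4050 mol.
Step 2 (CO2:Na2CO3 = 1:1): theoretical n(Na2CO3) = 12.4050 mol, so theoretical mass = 12.4050 × 105.99 = 1314.81 g.
At 82.67% yield, actual mass of Na2CO3 = 1314.81 × 0.8267 = 1086.95 g.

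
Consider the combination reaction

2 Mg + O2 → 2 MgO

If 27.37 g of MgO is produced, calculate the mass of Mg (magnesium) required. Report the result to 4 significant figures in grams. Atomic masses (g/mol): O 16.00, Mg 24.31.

M(MgO) = 24.31 + 16.00 = 40.31 g/mol.
M(Mg) = 24.31 g/mol.
n(MgO) = 27.370 g / 40.31 g/mol = 0.67899 mol.
From the equation the MgO:Mg mole ratio is 2:2, so n(Mg) = 0.67899 × 2/2 = 0.67899 mol.
Mass of Mg = 0.67899 mol × 24.31 g/mol = 16.506 g.

16.51 g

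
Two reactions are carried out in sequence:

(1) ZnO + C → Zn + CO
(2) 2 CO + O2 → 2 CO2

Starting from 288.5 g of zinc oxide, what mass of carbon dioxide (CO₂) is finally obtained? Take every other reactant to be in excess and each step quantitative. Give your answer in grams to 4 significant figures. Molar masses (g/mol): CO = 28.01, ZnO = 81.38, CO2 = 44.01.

n(ZnO) = 288.50 / 81.38 = 3.5451 mol.
Step 1 gives a 1:1 ratio of ZnO to CO, so n(CO) = 3.5451 mol.
In step 2 the CO:CO2 ratio is 2:2, so n(CO2) = 3.5451 mol.
Mass of CO2 = 3.5451 × 44.01 = 156.02 g.

156.0 g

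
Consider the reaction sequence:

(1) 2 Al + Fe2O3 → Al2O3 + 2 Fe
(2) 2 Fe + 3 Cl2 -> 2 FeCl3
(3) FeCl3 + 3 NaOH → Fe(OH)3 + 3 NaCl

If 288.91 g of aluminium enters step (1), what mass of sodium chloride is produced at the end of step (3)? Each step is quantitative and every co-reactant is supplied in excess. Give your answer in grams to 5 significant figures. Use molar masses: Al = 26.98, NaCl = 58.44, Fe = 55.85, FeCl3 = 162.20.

n(Al) = 288.91 / 26.98 = 10.7083 mol.
Reaction (1): Al→Fe ratio 2:2 ⇒ n(Fe) = 10.7083 mol.
Reaction (2): Fe→FeCl3 ratio 2:2 ⇒ n(FeCl3) = 10.7083 mol.
Reaction (3): FeCl3→NaCl ratio 1:3 ⇒ n(NaCl) = 32.1249 mol.
Mass of NaCl = 32.1249 × 58.44 = 1877.38 g.

1877.4 g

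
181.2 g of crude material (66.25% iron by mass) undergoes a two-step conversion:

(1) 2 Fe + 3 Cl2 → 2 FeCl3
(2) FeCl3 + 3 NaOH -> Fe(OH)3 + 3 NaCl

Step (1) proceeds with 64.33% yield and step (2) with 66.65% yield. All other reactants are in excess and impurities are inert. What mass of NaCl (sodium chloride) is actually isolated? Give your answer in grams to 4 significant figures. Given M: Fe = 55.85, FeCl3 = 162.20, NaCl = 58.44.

161.6 g

Pure Fe = 181.2 × 0.6625 = 120.05 g.
n(Fe) = 120.05 / 55.85 = 2.1494 mol.
Step 1 (Fe:FeCl3 = 2:2): theoretical n(FeCl3) = 2.1494 mol; at 64.33% yield, n(FeCl3) = 1.3827 mol.
Step 2 (FeCl3:NaCl = 1:3): theoretical n(NaCl) = 4.1482 mol, so theoretical mass = 4.1482 × 58.44 = 242.42 g.
At 66.65% yield, actual mass of NaCl = 242.42 × 0.6665 = 161.57 g.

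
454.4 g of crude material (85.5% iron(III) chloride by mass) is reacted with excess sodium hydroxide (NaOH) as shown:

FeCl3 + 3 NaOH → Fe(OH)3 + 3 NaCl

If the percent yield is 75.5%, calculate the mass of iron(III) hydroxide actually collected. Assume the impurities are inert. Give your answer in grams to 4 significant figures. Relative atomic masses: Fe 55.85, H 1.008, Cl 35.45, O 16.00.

193.3 g

Pure FeCl3 available = 454.4 g × 0.855 = 388.51 g.
M(FeCl3) = 55.85 + 3(35.45) = 162.20 g/mol.
M(Fe(OH)3) = 55.85 + 3(16.00) + 3(1.008) = 106.874 g/mol.
n(FeCl3) = 388.51 g / 162.20 g/mol = 2.3953 mol.
From the equation the FeCl3:Fe(OH)3 mole ratio is 1:1, so n(Fe(OH)3) = 2.3953 × 1/1 = 2.3953 mol.
Mass of Fe(OH)3 = 2.3953 mol × 106.874 g/mol = 255.99 g.
Actual mass collected = 255.99 g × 0.755 = 193.27 g.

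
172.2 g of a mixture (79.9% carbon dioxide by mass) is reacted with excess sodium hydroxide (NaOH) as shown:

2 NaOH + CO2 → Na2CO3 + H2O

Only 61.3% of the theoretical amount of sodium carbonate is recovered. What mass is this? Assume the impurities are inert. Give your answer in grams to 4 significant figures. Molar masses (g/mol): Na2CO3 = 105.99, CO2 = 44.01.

203.1 g

Pure CO2 available = 172.2 g × 0.799 = 137.59 g.
n(CO2) = 137.59 g / 44.01 g/mol = 3.1263 mol.
From the equation the CO2:Na2CO3 mole ratio is 1:1, so n(Na2CO3) = 3.1263 × 1/1 = 3.1263 mol.
Mass of Na2CO3 = 3.1263 mol × 105.99 g/mol = 331.35 g.
Actual mass collected = 331.35 g × 0.613 = 203.12 g.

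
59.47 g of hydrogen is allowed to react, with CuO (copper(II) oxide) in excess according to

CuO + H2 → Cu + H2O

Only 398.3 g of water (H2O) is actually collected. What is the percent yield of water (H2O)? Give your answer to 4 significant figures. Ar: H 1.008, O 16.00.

74.95 %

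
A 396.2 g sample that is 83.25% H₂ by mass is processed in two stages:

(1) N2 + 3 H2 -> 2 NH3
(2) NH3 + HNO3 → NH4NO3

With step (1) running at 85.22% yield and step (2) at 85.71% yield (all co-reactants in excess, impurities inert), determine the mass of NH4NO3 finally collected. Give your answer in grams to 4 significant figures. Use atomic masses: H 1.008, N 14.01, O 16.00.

6378 g

Pure H2 = 396.2 × 0.8325 = 329.84 g.
M(H2) = 2(1.008) = 2.016 g/mol.
M(NH4NO3) = 2(14.01) + 4(1.008) + 3(16.00) = 80.052 g/mol.
n(H2) = 329.84 / 2.016 = 163.61 mol.
Step 1 (H2:NH3 = 3:2): theoretical n(NH3) = 109.07 mol; at 85.22% yield, n(NH3) = 92.952 mol.
Step 2 (NH3:NH4NO3 = 1:1): theoretical n(NH4NO3) = 92.952 mol, so theoretical mass = 92.952 × 80.052 = 7441.0 g.
At 85.71% yield, actual mass of NH4NO3 = 7441.0 × 0.8571 = 6377.7 g.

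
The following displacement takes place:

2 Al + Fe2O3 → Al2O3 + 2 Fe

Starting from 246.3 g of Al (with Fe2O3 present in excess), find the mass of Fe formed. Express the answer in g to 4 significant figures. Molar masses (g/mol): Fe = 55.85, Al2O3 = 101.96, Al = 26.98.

n(Al) = 246.30 g / 26.98 g/mol = 9.1290 mol.
From the equation the Al:Fe mole ratio is 2:2, so n(Fe) = 9.1290 × 2/2 = 9.1290 mol.
Mass of Fe = 9.1290 mol × 55.85 g/mol = 509.85 g.

509.9 g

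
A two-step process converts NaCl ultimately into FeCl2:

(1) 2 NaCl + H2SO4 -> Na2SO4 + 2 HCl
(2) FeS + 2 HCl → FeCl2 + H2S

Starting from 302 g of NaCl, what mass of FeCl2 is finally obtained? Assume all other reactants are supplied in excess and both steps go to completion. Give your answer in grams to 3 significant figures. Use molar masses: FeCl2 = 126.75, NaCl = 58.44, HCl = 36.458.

n(NaCl) = 302.0 / 58.44 = 5.168 mol.
Step 1 gives a 2:2 ratio of NaCl to HCl, so n(HCl) = 5.168 mol.
In step 2 the HCl:FeCl2 ratio is 2:1, so n(FeCl2) = 2.584 mol.
Mass of FeCl2 = 2.584 × 126.75 = 327.5 g.

328 g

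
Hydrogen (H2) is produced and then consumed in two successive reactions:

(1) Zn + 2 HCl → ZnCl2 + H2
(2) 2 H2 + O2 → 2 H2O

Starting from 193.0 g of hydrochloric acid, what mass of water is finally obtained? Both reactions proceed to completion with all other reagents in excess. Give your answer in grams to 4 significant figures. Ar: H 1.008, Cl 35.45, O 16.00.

M(HCl) = 1.008 + 35.45 = 36.458 g/mol.
M(H2O) = 2(1.008) + 16.00 = 18.016 g/mol.
n(HCl) = 193.00 / 36.458 = 5.2938 mol.
Step 1 gives a 2:1 ratio of HCl to H2, so n(H2) = 2.6469 mol.
In step 2 the H2:H2O ratio is 2:2, so n(H2O) = 2.6469 mol.
Mass of H2O = 2.6469 × 18.016 = 47.686 g.

47.69 g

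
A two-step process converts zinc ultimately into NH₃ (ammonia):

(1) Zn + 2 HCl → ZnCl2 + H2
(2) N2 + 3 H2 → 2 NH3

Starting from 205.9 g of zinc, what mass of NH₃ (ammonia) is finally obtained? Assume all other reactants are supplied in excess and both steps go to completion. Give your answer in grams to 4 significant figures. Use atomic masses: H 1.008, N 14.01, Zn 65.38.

35.76 g

M(Zn) = 65.38 g/mol.
M(NH3) = 14.01 + 3(1.008) = 17.034 g/mol.
n(Zn) = 205.90 / 65.38 = 3.1493 mol.
Step 1 gives a 1:1 ratio of Zn to H2, so n(H2) = 3.1493 mol.
In step 2 the H2:NH3 ratio is 3:2, so n(NH3) = 2.0995 mol.
Mass of NH3 = 2.0995 × 17.034 = 35.763 g.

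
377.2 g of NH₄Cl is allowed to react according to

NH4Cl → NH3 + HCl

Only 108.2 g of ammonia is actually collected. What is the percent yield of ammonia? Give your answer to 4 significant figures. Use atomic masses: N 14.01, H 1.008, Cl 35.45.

M(NH4Cl) = 14.01 + 4(1.008) + 35.45 = 53.492 g/mol.
M(NH3) = 14.01 + 3(1.008) = 17.034 g/mol.
n(NH4Cl) = 377.20 g / 53.492 g/mol = 7.0515 mol.
From the equation the NH4Cl:NH3 mole ratio is 1:1, so n(NH3) = 7.0515 × 1/1 = 7.0515 mol.
Mass of NH3 = 7.0515 mol × 17.034 g/mol = 120.12 g.
This is the theoretical yield. Percent yield = 108.2 g / 120.12 g × 100% = 90.080%.

90.08 %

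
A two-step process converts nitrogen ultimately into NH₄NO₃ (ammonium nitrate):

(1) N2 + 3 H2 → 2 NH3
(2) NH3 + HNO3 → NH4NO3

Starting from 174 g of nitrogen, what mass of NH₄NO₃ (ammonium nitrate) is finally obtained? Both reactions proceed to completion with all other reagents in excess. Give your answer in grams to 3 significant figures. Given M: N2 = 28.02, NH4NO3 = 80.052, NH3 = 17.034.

n(N2) = 174.0 / 28.02 = 6.210 mol.
Step 1 gives a 1:2 ratio of N2 to NH3, so n(NH3) = 12.42 mol.
In step 2 the NH3:NH4NO3 ratio is 1:1, so n(NH4NO3) = 12.42 mol.
Mass of NH4NO3 = 12.42 × 80.052 = 994.2 g.

994 g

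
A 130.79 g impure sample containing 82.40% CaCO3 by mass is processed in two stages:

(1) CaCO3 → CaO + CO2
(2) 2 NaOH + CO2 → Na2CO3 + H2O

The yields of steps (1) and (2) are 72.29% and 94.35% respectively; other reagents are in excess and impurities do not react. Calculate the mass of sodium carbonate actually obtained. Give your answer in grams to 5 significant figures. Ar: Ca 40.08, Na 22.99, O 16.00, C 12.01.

77.839 g

Pure CaCO3 = 130.79 × 0.8240 = 107.771 g.
M(CaCO3) = 40.08 + 12.01 + 3(16.00) = 100.09 g/mol.
M(Na2CO3) = 2(22.99) + 12.01 + 3(16.00) = 105.99 g/mol.
n(CaCO3) = 107.771 / 100.09 = 1.07674 mol.
Step 1 (CaCO3:CO2 = 1:1): theoretical n(CO2) = 1.07674 mol; at 72.29% yield, n(CO2) = 0.778376 mol.
Step 2 (CO2:Na2CO3 = 1:1): theoretical n(Na2CO3) = 0.778376 mol, so theoretical mass = 0.778376 × 105.99 = 82.5000 g.
At 94.35% yield, actual mass of Na2CO3 = 82.5000 × 0.9435 = 77.8388 g.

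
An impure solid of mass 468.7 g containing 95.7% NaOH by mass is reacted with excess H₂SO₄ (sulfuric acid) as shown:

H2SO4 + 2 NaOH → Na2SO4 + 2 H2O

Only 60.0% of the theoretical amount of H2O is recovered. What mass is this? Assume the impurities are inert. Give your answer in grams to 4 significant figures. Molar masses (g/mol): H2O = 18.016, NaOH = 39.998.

121.2 g

Pure NaOH available = 468.7 g × 0.957 = 448.55 g.
n(NaOH) = 448.55 g / 39.998 g/mol = 11.214 mol.
From the equation the NaOH:H2O mole ratio is 2:2, so n(H2O) = 11.214 × 2/2 = 11.214 mol.
Mass of H2O = 11.214 mol × 18.016 g/mol = 202.04 g.
Actual mass collected = 202.04 g × 0.600 = 121.22 g.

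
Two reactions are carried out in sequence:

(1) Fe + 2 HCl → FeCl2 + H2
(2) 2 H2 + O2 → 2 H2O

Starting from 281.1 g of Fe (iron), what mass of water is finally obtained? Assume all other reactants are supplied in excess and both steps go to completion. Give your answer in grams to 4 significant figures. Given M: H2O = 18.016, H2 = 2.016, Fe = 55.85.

90.68 g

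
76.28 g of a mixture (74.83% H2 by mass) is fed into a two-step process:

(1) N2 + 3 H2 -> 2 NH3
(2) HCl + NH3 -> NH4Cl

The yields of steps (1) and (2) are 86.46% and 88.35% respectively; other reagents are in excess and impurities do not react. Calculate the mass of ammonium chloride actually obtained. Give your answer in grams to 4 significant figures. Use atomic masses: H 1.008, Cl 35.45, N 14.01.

Pure H2 = 76.28 × 0.7483 = 57.080 g.
M(H2) = 2(1.008) = 2.016 g/mol.
M(NH4Cl) = 14.01 + 4(1.008) + 35.45 = 53.492 g/mol.
n(H2) = 57.080 / 2.016 = 28.314 mol.
Step 1 (H2:NH3 = 3:2): theoretical n(NH3) = 18.876 mol; at 86.46% yield, n(NH3) = 16.320 mol.
Step 2 (NH3:NH4Cl = 1:1): theoretical n(NH4Cl) = 16.320 mol, so theoretical mass = 16.320 × 53.492 = 872.99 g.
At 88.35% yield, actual mass of NH4Cl = 872.99 × 0.8835 = 771.29 g.

771.3 g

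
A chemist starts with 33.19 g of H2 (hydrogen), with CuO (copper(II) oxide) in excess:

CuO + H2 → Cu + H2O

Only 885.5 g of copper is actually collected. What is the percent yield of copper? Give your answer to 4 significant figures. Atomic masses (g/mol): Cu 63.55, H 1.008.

84.64 %

M(H2) = 2(1.008) = 2.016 g/mol.
M(Cu) = 63.55 g/mol.
n(H2) = 33.190 g / 2.016 g/mol = 16.463 mol.
From the equation the H2:Cu mole ratio is 1:1, so n(Cu) = 16.463 × 1/1 = 16.463 mol.
Mass of Cu = 16.463 mol × 63.55 g/mol = 1046.2 g.
This is the theoretical yield. Percent yield = 885.5 g / 1046.2 g × 100% = 84.636%.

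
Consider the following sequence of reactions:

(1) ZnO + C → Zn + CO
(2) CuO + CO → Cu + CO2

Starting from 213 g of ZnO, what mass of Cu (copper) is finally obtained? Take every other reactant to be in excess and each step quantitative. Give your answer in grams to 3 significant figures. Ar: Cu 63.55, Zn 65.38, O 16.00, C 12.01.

M(ZnO) = 65.38 + 16.00 = 81.38 g/mol.
M(Cu) = 63.55 g/mol.
n(ZnO) = 213.0 / 81.38 = 2.617 mol.
Step 1 gives a 1:1 ratio of ZnO to CO, so n(CO) = 2.617 mol.
In step 2 the CO:Cu ratio is 1:1, so n(Cu) = 2.617 mol.
Mass of Cu = 2.617 × 63.55 = 166.3 g.

166 g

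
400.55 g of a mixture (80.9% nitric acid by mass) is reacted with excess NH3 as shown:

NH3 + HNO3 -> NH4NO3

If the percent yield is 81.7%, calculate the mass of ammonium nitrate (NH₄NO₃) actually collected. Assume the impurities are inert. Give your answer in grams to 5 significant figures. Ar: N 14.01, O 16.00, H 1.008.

336.31 g

Pure HNO3 available = 400.55 g × 0.809 = 324.045 g.
M(HNO3) = 1.008 + 14.01 + 3(16.00) = 63.018 g/mol.
M(NH4NO3) = 2(14.01) + 4(1.008) + 3(16.00) = 80.052 g/mol.
n(HNO3) = 324.045 g / 63.018 g/mol = 5.14210 mol.
From the equation the HNO3:NH4NO3 mole ratio is 1:1, so n(NH4NO3) = 5.14210 × 1/1 = 5.14210 mol.
Mass of NH4NO3 = 5.14210 mol × 80.052 g/mol = 411.636 g.
Actual mass collected = 411.636 g × 0.817 = 336.306 g.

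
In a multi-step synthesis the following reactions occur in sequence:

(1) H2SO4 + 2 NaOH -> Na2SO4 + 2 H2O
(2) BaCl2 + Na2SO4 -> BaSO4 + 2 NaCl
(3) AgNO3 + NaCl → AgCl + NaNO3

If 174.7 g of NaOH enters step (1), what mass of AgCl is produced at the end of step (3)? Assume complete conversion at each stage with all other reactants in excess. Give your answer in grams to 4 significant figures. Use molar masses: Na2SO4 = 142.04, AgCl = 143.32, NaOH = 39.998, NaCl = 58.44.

n(NaOH) = 174.7 / 39.998 = 4.3677 mol.
Reaction (1): NaOH→Na2SO4 ratio 2:1 ⇒ n(Na2SO4) = 2.1839 mol.
Reaction (2): Na2SO4→NaCl ratio 1:2 ⇒ n(NaCl) = 4.3677 mol.
Reaction (3): NaCl→AgCl ratio 1:1 ⇒ n(AgCl) = 4.3677 mol.
Mass of AgCl = 4.3677 × 143.32 = 625.98 g.

626.0 g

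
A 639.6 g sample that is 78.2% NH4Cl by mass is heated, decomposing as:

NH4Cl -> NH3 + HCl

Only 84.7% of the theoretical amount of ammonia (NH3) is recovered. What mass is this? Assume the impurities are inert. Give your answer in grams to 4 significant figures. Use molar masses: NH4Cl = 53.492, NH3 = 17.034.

134.9 g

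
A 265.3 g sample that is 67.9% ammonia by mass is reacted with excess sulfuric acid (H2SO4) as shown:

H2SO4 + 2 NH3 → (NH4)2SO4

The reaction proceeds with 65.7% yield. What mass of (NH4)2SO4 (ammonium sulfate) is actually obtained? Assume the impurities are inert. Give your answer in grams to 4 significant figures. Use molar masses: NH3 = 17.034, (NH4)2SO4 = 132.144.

459.1 g

Pure NH3 available = 265.3 g × 0.679 = 180.14 g.
n(NH3) = 180.14 g / 17.034 g/mol = 10.575 mol.
From the equation the NH3:(NH4)2SO4 mole ratio is 2:1, so n((NH4)2SO4) = 10.575 × 1/2 = 5.2876 mol.
Mass of (NH4)2SO4 = 5.2876 mol × 132.144 g/mol = 698.73 g.
Actual mass collected = 698.73 g × 0.657 = 459.06 g.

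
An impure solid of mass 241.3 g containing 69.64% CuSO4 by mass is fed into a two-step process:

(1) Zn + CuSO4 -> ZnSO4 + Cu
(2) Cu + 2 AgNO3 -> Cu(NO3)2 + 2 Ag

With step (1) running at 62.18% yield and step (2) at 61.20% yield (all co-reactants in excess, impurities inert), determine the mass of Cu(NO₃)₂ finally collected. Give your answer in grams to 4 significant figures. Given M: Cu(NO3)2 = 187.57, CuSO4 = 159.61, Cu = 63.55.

Pure CuSO4 = 241.3 × 0.6964 = 168.04 g.
n(CuSO4) = 168.04 / 159.61 = 1.0528 mol.
Step 1 (CuSO4:Cu = 1:1): theoretical n(Cu) = 1.0528 mol; at 62.18% yield, n(Cu) = 0.65465 mol.
Step 2 (Cu:Cu(NO3)2 = 1:1): theoretical n(Cu(NO3)2) = 0.65465 mol, so theoretical mass = 0.65465 × 187.57 = 122.79 g.
At 61.20% yield, actual mass of Cu(NO3)2 = 122.79 × 0.6120 = 75.149 g.

75.15 g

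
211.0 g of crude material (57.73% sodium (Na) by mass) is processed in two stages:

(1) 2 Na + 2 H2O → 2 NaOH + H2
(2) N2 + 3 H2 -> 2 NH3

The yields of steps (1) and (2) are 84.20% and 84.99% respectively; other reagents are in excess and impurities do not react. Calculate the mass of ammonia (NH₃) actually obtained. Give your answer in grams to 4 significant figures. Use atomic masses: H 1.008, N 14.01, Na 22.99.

Pure Na = 211.0 × 0.5773 = 121.81 g.
M(Na) = 22.99 g/mol.
M(NH3) = 14.01 + 3(1.008) = 17.034 g/mol.
n(Na) = 121.81 / 22.99 = 5.2984 mol.
Step 1 (Na:H2 = 2:1): theoretical n(H2) = 2.6492 mol; at 84.20% yield, n(H2) = 2.2306 mol.
Step 2 (H2:NH3 = 3:2): theoretical n(NH3) = 1.4871 mol, so theoretical mass = 1.4871 × 17.034 = 25.331 g.
At 84.99% yield, actual mass of NH3 = 25.331 × 0.8499 = 21.529 g.

21.53 g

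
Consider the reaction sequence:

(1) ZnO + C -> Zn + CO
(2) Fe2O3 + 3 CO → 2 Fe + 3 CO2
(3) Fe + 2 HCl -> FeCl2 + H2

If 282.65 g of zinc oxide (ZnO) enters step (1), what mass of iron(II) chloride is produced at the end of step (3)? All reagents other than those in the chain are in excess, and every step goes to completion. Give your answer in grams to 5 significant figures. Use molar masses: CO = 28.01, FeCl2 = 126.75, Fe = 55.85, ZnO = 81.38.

n(ZnO) = 282.65 / 81.38 = 3.47321 mol.
Reaction (1): ZnO→CO ratio 1:1 ⇒ n(CO) = 3.47321 mol.
Reaction (2): CO→Fe ratio 3:2 ⇒ n(Fe) = 2.31547 mol.
Reaction (3): Fe→FeCl2 ratio 1:1 ⇒ n(FeCl2) = 2.31547 mol.
Mass of FeCl2 = 2.31547 × 126.75 = 293.486 g.

293.49 g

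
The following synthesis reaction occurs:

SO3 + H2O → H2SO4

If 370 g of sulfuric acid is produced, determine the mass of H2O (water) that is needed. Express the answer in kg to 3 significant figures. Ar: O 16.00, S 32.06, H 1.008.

M(H2SO4) = 2(1.008) + 32.06 + 4(16.00) = 98.076 g/mol.
M(H2O) = 2(1.008) + 16.00 = 18.016 g/mol.
n(H2SO4) = 370.0 g / 98.076 g/mol = 3.773 mol.
From the equation the H2SO4:H2O mole ratio is 1:1, so n(H2O) = 3.773 × 1/1 = 3.773 mol.
Mass of H2O = 3.773 mol × 18.016 g/mol = 67.97 g.
Converting to kg: 67.97 g = 0.0680 kg.

0.0680 kg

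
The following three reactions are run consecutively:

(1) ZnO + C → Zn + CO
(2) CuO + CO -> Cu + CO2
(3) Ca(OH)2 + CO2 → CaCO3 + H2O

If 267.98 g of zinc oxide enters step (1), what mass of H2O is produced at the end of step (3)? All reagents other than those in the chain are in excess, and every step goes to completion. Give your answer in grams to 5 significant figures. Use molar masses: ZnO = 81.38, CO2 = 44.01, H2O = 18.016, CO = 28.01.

n(ZnO) = 267.98 / 81.38 = 3.29295 mol.
Reaction (1): ZnO→CO ratio 1:1 ⇒ n(CO) = 3.29295 mol.
Reaction (2): CO→CO2 ratio 1:1 ⇒ n(CO2) = 3.29295 mol.
Reaction (3): CO2→H2O ratio 1:1 ⇒ n(H2O) = 3.29295 mol.
Mass of H2O = 3.29295 × 18.016 = 59.3257 g.

59.326 g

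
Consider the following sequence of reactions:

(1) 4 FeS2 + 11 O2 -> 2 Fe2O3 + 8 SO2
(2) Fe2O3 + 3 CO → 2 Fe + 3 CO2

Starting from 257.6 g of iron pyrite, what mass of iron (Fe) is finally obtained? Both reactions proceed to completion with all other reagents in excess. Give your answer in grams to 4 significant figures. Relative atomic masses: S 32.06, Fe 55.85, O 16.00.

119.9 g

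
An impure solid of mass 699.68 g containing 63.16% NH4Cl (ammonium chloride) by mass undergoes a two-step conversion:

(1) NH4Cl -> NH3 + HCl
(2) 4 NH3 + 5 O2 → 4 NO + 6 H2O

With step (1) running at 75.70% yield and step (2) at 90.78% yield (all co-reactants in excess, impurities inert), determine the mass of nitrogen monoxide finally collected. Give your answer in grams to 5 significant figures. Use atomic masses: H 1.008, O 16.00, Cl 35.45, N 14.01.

170.37 g

Pure NH4Cl = 699.68 × 0.6316 = 441.918 g.
M(NH4Cl) = 14.01 + 4(1.008) + 35.45 = 53.492 g/mol.
M(NO) = 14.01 + 16.00 = 30.01 g/mol.
n(NH4Cl) = 441.918 / 53.492 = 8.26138 mol.
Step 1 (NH4Cl:NH3 = 1:1): theoretical n(NH3) = 8.26138 mol; at 75.70% yield, n(NH3) = 6.25387 mol.
Step 2 (NH3:NO = 4:4): theoretical n(NO) = 6.25387 mol, so theoretical mass = 6.25387 × 30.01 = 187.679 g.
At 90.78% yield, actual mass of NO = 187.679 × 0.9078 = 170.375 g.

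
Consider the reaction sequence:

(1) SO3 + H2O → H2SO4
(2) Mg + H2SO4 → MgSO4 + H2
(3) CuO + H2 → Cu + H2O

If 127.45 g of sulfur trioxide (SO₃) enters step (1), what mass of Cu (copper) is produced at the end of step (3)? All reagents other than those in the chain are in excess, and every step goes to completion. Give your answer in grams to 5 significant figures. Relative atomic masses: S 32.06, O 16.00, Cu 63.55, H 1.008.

101.17 g

M(SO3) = 32.06 + 3(16.00) = 80.06 g/mol.
M(Cu) = 63.55 g/mol.
n(SO3) = 127.45 / 80.06 = 1.59193 mol.
Reaction (1): SO3→H2SO4 ratio 1:1 ⇒ n(H2SO4) = 1.59193 mol.
Reaction (2): H2SO4→H2 ratio 1:1 ⇒ n(H2) = 1.59193 mol.
Reaction (3): H2→Cu ratio 1:1 ⇒ n(Cu) = 1.59193 mol.
Mass of Cu = 1.59193 × 63.55 = 101.167 g.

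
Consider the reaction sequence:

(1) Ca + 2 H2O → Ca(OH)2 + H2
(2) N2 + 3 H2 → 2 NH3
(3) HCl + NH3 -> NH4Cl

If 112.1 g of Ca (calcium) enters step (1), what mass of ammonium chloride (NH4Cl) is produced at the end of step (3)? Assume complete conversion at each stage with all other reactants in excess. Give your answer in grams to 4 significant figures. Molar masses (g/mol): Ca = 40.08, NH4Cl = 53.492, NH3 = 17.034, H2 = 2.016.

99.74 g

n(Ca) = 112.1 / 40.08 = 2.7969 mol.
Reaction (1): Ca→H2 ratio 1:1 ⇒ n(H2) = 2.7969 mol.
Reaction (2): H2→NH3 ratio 3:2 ⇒ n(NH3) = 1.8646 mol.
Reaction (3): NH3→NH4Cl ratio 1:1 ⇒ n(NH4Cl) = 1.8646 mol.
Mass of NH4Cl = 1.8646 × 53.492 = 99.741 g.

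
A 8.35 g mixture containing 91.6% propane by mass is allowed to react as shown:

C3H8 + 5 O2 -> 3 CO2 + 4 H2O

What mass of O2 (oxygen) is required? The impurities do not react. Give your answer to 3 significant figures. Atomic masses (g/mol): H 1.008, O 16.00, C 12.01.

Mass of pure C3H8 = 8.35 g × 0.916 = 7.649 g.
M(C3H8) = 3(12.01) + 8(1.008) = 44.094 g/mol.
M(O2) = 2(16.00) = 32.00 g/mol.
n(C3H8) = 7.649 g / 44.094 g/mol = 0.1735 mol.
From the equation the C3H8:O2 mole ratio is 1:5, so n(O2) = 0.1735 × 5/1 = 0.8673 mol.
Mass of O2 = 0.8673 mol × 32.00 g/mol = 27.75 g.

27.8 g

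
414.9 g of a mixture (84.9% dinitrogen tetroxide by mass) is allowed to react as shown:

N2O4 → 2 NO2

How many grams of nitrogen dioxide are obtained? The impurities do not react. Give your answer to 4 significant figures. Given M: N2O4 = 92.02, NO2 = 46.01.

Mass of pure N2O4 = 414.9 g × 0.849 = 352.25 g.
n(N2O4) = 352.25 g / 92.02 g/mol = 3.8280 mol.
From the equation the N2O4:NO2 mole ratio is 1:2, so n(NO2) = 3.8280 × 2/1 = 7.6559 mol.
Mass of NO2 = 7.6559 mol × 46.01 g/mol = 352.25 g.

352.3 g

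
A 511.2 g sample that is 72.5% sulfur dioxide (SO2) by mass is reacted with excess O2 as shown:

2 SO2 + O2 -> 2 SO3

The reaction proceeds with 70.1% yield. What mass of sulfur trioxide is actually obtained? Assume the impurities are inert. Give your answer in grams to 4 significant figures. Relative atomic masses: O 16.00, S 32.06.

324.7 g

Pure SO2 available = 511.2 g × 0.725 = 370.62 g.
M(SO2) = 32.06 + 2(16.00) = 64.06 g/mol.
M(SO3) = 32.06 + 3(16.00) = 80.06 g/mol.
n(SO2) = 370.62 g / 64.06 g/mol = 5.7855 mol.
From the equation the SO2:SO3 mole ratio is 2:2, so n(SO3) = 5.7855 × 2/2 = 5.7855 mol.
Mass of SO3 = 5.7855 mol × 80.06 g/mol = 463.19 g.
Actual mass collected = 463.19 g × 0.701 = 324.69 g.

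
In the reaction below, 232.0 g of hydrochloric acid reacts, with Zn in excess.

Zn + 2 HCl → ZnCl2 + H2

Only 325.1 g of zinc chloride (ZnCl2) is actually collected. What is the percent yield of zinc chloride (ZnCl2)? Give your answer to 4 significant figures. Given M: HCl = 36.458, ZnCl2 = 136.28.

n(HCl) = 232.00 g / 36.458 g/mol = 6.3635 mol.
From the equation the HCl:ZnCl2 mole ratio is 2:1, so n(ZnCl2) = 6.3635 × 1/2 = 3.1817 mol.
Mass of ZnCl2 = 3.1817 mol × 136.28 g/mol = 433.61 g.
This is the theoretical yield. Percent yield = 325.1 g / 433.61 g × 100% = 74.976%.

74.98 %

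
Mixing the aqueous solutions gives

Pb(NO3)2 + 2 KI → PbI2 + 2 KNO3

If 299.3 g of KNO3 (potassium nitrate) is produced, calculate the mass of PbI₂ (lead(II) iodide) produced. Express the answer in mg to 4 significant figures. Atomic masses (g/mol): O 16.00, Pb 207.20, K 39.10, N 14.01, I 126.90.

M(KNO3) = 39.10 + 14.01 + 3(16.00) = 101.11 g/mol.
M(PbI2) = 207.20 + 2(126.90) = 461.00 g/mol.
n(KNO3) = 299.30 g / 101.11 g/mol = 2.9601 mol.
From the equation the KNO3:PbI2 mole ratio is 2:1, so n(PbI2) = 2.9601 × 1/2 = 1.4801 mol.
Mass of PbI2 = 1.4801 mol × 461.00 g/mol = 682.31 g.
Converting to mg: 682.31 g = 682300 mg.

682300 mg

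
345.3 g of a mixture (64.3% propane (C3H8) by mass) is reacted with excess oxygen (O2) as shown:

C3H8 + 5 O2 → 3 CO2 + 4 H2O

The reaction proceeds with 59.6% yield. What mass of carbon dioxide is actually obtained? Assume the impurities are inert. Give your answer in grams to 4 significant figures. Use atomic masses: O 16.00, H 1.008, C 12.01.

Pure C3H8 available = 345.3 g × 0.643 = 222.03 g.
M(C3H8) = 3(12.01) + 8(1.008) = 44.094 g/mol.
M(CO2) = 12.01 + 2(16.00) = 44.01 g/mol.
n(C3H8) = 222.03 g / 44.094 g/mol = 5.0353 mol.
From the equation the C3H8:CO2 mole ratio is 1:3, so n(CO2) = 5.0353 × 3/1 = 15.106 mol.
Mass of CO2 = 15.106 mol × 44.01 g/mol = 664.81 g.
Actual mass collected = 664.81 g × 0.596 = 396.23 g.

396.2 g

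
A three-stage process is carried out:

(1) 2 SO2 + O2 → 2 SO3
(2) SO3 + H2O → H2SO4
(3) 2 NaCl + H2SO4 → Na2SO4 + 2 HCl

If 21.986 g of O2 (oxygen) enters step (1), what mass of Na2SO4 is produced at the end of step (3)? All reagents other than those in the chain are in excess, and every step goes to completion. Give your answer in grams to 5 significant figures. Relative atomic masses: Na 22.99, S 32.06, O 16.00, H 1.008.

195.18 g

M(O2) = 2(16.00) = 32.00 g/mol.
M(Na2SO4) = 2(22.99) + 32.06 + 4(16.00) = 142.04 g/mol.
n(O2) = 21.986 / 32.00 = 0.687063 mol.
Reaction (1): O2→SO3 ratio 1:2 ⇒ n(SO3) = 1.37413 mol.
Reaction (2): SO3→H2SO4 ratio 1:1 ⇒ n(H2SO4) = 1.37413 mol.
Reaction (3): H2SO4→Na2SO4 ratio 1:1 ⇒ n(Na2SO4) = 1.37413 mol.
Mass of Na2SO4 = 1.37413 × 142.04 = 195.181 g.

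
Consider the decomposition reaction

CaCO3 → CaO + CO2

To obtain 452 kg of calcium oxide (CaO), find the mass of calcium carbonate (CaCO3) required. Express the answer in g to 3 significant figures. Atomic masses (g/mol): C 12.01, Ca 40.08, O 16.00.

807000 g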